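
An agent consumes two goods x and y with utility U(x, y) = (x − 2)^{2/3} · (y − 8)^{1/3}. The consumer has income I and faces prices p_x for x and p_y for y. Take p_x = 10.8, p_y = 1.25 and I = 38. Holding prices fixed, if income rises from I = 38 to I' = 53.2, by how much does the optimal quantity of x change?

Δx* = 0.9383

This is Cobb-Douglas in (x−2, y−8): tangency gives 2/3·p_y·(y−8) = 1/3·p_x·(x−2).
After buying the subsistence bundle (2, 8), a share 2/3 of the remaining income goes to x: x* = 2 + 2/3·(I − 2p_x − 8p_y)/p_x.
Discretionary income = 38 − 2·10.8 − 8·1.25 = 6.4; x* = 2 + 2/3·6.4/10.8 = 2.3951.
At I' = 53.2: x* = 3.3333. Change: 3.3333 − 2.3951 = 0.9383.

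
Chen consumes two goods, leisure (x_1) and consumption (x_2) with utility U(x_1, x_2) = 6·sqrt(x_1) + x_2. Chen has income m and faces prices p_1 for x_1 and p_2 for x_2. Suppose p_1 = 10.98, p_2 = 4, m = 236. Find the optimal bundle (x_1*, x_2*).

x_1* = 1.1944, x_2* = 55.7213

Set MRS = p_1/p_2: 3·x_1^(−1/2) = p_1/p_2.
Solve: √x_1 = 3·p_2/p_1, so x_1*(p_1,p_2) = (3·p_2/p_1)², and x_2* = (m − p_1·x_1*)/p_2.
Plugging in: x_1* = (3·4/10.98)² = 1.1944, x_2* = 55.7213.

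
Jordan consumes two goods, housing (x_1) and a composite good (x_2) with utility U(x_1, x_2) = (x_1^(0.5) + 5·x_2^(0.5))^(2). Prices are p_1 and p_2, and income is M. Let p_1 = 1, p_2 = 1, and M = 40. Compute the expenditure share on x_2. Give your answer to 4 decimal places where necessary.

MU_x_1 ∝ x_1^(-0.5), MU_x_2 ∝ 5·x_2^(-0.5), so MRS = (1/5)·(x_2/x_1)^(0.5) = p_1/p_2.
Hence x_2/x_1 = (5·p_1/p_2)^(1/(0.5)), i.e. raised to the 2 power.
With the ratio pinned down, the budget gives x_1* = M/(p_1 + p_2·(x_2/x_1)) and x_2* = (x_2/x_1)·x_1*.
Numerically x_2/x_1 = 25, so x_1* = 40/(1 + 1·25) = 1.5385 and x_2* = 25·1.5385 = 38.4615.
Expenditure on x_2: 1·38.4615 = 38.4615; share = 0.9615.

share on x_2 = 0.9615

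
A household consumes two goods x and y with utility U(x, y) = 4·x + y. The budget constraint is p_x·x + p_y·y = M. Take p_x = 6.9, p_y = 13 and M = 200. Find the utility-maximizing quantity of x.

x* = 28.9855

Linear utility — the consumer picks whichever good has higher MU/price: 4/6.9 = 0.5797 vs 1/13 = 0.0769.
x gives more utility per dollar, so spend all income on x: x* = M/p_x, y* = 0.
Numerically: x* = 28.9855, y* = 0.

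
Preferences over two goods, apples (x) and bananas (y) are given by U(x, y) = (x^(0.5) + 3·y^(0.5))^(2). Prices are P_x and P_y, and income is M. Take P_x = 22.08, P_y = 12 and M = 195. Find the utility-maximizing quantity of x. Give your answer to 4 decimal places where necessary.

From the CES first-order condition, (1/3)·(y/x)^(0.5) = P_x/P_y.
Solve for the ratio: y/x = [3·P_x/P_y]^(2).
Substitute y = (y/x)·x into the budget: x* = M/(P_x + P_y·(y/x)).
Numerically y/x = 30.4704, so x* = 195/(22.08 + 12·30.4704) = 0.5029.

x* = 0.5029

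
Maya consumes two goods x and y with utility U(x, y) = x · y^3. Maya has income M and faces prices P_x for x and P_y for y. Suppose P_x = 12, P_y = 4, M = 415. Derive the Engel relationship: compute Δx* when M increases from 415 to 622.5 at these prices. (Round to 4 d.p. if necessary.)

Δx* = 4.3229

Demand: x*(P_x,P_y,M) = 0.25·M/P_x and y* = 0.75·M/P_y.
At P_x=12, P_y=4, M=415: x* = 0.25·415/12 = 8.6458.
At M' = 622.5: x* = 12.9688. Change: 12.9688 − 8.6458 = 4.3229.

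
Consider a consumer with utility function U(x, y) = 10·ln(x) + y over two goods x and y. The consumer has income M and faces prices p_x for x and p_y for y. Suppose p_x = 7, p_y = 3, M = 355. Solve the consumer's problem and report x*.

MU_x = 10/x, MU_y = 1. Tangency: 10/x = p_x/p_y.
So x*(p_x,p_y) = 10·p_y/p_x, independent of income; and y* = (M − 10·p_y)/p_y.
At the given prices: x* = 10·3/7 = 4.2857.

x* = 4.2857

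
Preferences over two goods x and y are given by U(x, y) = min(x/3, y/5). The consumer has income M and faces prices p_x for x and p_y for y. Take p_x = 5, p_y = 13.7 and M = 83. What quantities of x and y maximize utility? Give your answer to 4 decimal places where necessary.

x* = 2.982, y* = 4.9701

With perfect complements, no substitution: consume in ratio x:y = 3:5.
Budget: p_x·x + p_y·(5/3)·x = M, so (3·p_x + 5·p_y)·x = 3·M.
Demand: x*(p_x,p_y,M) = 3·M/(3·p_x + 5·p_y), y* = 5·M/(3·p_x + 5·p_y).
Here 3·5 + 5·13.7 = 83.5, giving x* = 2.982 and y* = 4.9701.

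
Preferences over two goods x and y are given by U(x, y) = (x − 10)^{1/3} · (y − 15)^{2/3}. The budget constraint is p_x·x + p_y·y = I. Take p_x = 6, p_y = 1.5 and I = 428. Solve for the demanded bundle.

x* = 29.1944, y* = 168.5556

This is Cobb-Douglas in (x−10, y−15): tangency gives 1/3·p_y·(y−15) = 2/3·p_x·(x−10).
Substituting into the budget: x* = 10 + 1/3·(I − 10·p_x − 15·p_y)/p_x, and y* = 15 + 2/3·(…)/p_y.
Discretionary income = 428 − 10·6 − 15·1.5 = 345.5; x* = 10 + 1/3·345.5/6 = 29.1944; y* = 15 + 2/3·345.5/1.5 = 168.5556.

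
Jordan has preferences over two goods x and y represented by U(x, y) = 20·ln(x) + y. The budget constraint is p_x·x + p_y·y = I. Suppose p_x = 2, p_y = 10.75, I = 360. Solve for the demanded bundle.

x* = 107.5, y* = 13.4884

MU_x = 20/x, MU_y = 1. Tangency: 20/x = p_x/p_y.
So x*(p_x,p_y) = 20·p_y/p_x, independent of income; and y* = (I − 20·p_y)/p_y.
At the given prices: x* = 20·10.75/2 = 107.5, and y* = 13.4884.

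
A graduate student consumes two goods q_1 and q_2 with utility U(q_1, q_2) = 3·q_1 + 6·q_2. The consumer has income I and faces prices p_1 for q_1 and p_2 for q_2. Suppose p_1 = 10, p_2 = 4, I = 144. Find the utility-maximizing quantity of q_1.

q_1* = 0

Perfect substitutes: compare marginal utility per dollar. 3/p_1 vs 6/p_2 → 0.3 vs 1.5.
q_2 gives more utility per dollar, so spend all income on q_2: q_2* = I/p_2, q_1* = 0.
Numerically: q_1* = 0, q_2* = 36.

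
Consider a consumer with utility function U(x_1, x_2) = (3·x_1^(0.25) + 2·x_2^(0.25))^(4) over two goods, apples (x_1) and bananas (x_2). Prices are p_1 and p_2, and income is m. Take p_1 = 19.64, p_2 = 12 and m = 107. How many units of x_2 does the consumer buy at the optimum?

MRS = MU_x_1/MU_x_2 = (3/2)·(x_2/x_1)^(0.75). Set equal to p_1/p_2.
Hence x_2/x_1 = ((2/3)·p_1/p_2)^(1/(0.75)), i.e. raised to the 4/3 power.
Substitute x_2 = (x_2/x_1)·x_1 into the budget: x_1* = m/(p_1 + p_2·(x_2/x_1)).
Numerically x_2/x_1 = 1.12329, so x_1* = 107/(19.64 + 12·1.12329) = 3.2307 and x_2* = 1.12329·3.2307 = 3.629.

x_2* = 3.629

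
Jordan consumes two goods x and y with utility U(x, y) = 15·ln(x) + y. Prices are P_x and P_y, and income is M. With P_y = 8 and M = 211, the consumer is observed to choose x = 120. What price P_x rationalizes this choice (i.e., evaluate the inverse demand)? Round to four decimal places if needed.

MU_x = 15/x, MU_y = 1. Tangency: 15/x = P_x/P_y.
So x*(P_x,P_y) = 15·P_y/P_x, independent of income; and y* = (M − 15·P_y)/P_y.
Set x* = 120 in the demand function and solve for P_x: P_x = 1.

P_x = 1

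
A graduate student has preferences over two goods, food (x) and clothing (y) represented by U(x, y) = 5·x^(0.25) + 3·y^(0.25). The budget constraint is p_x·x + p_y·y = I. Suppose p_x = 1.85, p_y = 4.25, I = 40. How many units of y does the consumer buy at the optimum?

MRS = MU_x/MU_y = (5/3)·(y/x)^(0.75). Set equal to p_x/p_y.
Solve for the ratio: y/x = [(3/5)·p_x/p_y]^(4/3).
Substitute y = (y/x)·x into the budget: x* = I/(p_x + p_y·(y/x)).
Numerically y/x = 0.166947, so x* = 40/(1.85 + 4.25·0.166947) = 15.6279 and y* = 0.166947·15.6279 = 2.609.

y* = 2.609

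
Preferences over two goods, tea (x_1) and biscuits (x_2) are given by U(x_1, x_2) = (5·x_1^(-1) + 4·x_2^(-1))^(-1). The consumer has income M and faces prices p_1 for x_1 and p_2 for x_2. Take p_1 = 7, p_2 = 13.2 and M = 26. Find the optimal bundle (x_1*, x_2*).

From the CES first-order condition, (5/4)·(x_2/x_1)^(2) = p_1/p_2.
Hence x_2/x_1 = ((4/5)·p_1/p_2)^(1/(2)), i.e. raised to the 0.5 power.
With the ratio pinned down, the budget gives x_1* = M/(p_1 + p_2·(x_2/x_1)) and x_2* = (x_2/x_1)·x_1*.
Numerically x_2/x_1 = 0.651339, so x_1* = 26/(7 + 13.2·0.651339) = 1.6669 and x_2* = 0.651339·1.6669 = 1.0857.

x_1* = 1.6669, x_2* = 1.0857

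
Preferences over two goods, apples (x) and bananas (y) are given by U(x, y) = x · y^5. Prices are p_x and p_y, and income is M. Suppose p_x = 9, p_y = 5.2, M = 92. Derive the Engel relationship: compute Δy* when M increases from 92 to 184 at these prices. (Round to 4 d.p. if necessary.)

Δy* = 14.7436

Tangency: MRS = (1/5)·y/x = p_x/p_y.
Rearranging, p_y·y = 5·p_x·x. Substituting into the budget gives p_x·x·(1 + 5) = M.
Demand: x*(p_x,p_y,M) = 1/6·M/p_x and y* = 5/6·M/p_y.
At p_x=9, p_y=5.2, M=92: y* = 5/6·92/5.2 = 14.7436.
At M' = 184: y* = 29.4872. Change: 29.4872 − 14.7436 = 14.7436.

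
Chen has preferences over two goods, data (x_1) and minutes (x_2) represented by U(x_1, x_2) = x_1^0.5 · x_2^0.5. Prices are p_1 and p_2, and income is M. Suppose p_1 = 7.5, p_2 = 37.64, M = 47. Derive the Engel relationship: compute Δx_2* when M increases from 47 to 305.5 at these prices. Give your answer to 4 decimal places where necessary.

Δx_2* = 3.4338

The MRS is x_2/x_1. Set MRS = p_1/p_2.
So 0.5·p_2·x_2 = 0.5·p_1·x_1; combined with the budget, a share 0.5 of income goes to x_1.
Demand: x_1*(p_1,p_2,M) = 0.5·M/p_1 and x_2* = 0.5·M/p_2.
At p_1=7.5, p_2=37.64, M=47: x_2* = 0.5·47/37.64 = 0.6243.
At M' = 305.5: x_2* = 4.0582. Change: 4.0582 − 0.6243 = 3.4338.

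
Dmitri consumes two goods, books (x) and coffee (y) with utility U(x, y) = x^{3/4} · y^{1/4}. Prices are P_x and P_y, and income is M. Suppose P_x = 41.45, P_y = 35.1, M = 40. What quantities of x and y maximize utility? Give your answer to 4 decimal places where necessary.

x* = 0.7238, y* = 0.2849

The MRS is 3·y/x. Set MRS = P_x/P_y.
Rearranging, P_y·y = (1/3)·P_x·x. Substituting into the budget gives P_x·x·(1 + (1/3)) = M.
Demand: x*(P_x,P_y,M) = 0.75·M/P_x and y* = 0.25·M/P_y.
At P_x=41.45, P_y=35.1, M=40: x* = 0.75·40/41.45 = 0.7238, y* = 0.2849.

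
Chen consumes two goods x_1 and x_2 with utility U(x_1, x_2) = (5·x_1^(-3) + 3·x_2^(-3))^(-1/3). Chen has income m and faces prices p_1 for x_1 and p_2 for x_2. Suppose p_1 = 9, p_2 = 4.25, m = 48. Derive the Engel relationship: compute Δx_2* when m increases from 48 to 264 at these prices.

MRS = MU_x_1/MU_x_2 = (5/3)·(x_2/x_1)^(4). Set equal to p_1/p_2.
Solve for the ratio: x_2/x_1 = [(3/5)·p_1/p_2]^(0.25).
Substitute x_2 = (x_2/x_1)·x_1 into the budget: x_1* = m/(p_1 + p_2·(x_2/x_1)).
Numerically x_2/x_1 = 1.061699, so x_1* = 48/(9 + 4.25·1.061699) = 3.5523 and x_2* = 1.061699·3.5523 = 3.7715.
At m' = 264: x_2* = 20.7433. Change: 20.7433 − 3.7715 = 16.9718.

Δx_2* = 16.9718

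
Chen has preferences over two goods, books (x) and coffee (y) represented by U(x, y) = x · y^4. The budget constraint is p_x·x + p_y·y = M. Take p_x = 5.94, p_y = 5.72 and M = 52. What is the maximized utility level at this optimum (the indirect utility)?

V = 4898.1953

The MRS is (1/4)·y/x. Set MRS = p_x/p_y.
Rearranging, p_y·y = 4·p_x·x. Substituting into the budget gives p_x·x·(1 + 4) = M.
Demand: x*(p_x,p_y,M) = 0.2·M/p_x and y* = 0.8·M/p_y.
At p_x=5.94, p_y=5.72, M=52: x* = 0.2·52/5.94 = 1.7508, y* = 7.2727.
Utility at the optimum: U(1.7508, 7.2727) = 4898.1953.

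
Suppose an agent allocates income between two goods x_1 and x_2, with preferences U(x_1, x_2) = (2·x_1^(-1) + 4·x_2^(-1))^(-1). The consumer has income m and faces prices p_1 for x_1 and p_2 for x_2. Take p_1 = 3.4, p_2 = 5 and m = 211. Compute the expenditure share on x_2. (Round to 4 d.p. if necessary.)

share on x_2 = 0.6317

Numerically x_2/x_1 = 1.16619, so x_1* = 211/(3.4 + 5·1.16619) = 22.8579 and x_2* = 1.16619·22.8579 = 26.6566.
Expenditure on x_2: 5·26.6566 = 133.2832; share = 0.6317.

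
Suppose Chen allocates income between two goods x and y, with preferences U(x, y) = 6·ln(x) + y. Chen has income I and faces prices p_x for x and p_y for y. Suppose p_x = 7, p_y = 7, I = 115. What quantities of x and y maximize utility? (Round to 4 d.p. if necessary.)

Set MRS = p_x/p_y: (6/x)/1 = p_x/p_y.
So x*(p_x,p_y) = 6·p_y/p_x, independent of income; and y* = (I − 6·p_y)/p_y.
At the given prices: x* = 6·7/7 = 6, and y* = 10.4286.

x* = 6, y* = 10.4286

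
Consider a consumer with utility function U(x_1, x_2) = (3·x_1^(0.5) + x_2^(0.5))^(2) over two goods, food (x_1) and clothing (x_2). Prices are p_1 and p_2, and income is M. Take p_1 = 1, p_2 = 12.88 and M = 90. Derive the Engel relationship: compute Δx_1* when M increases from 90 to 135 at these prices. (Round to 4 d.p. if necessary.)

With the ratio pinned down, the budget gives x_1* = M/(p_1 + p_2·(x_2/x_1)) and x_2* = (x_2/x_1)·x_1*.
Numerically x_2/x_1 = 0.00067, so x_1* = 90/(1 + 12.88·0.00067) = 89.2302.
At M' = 135: x_1* = 133.8454. Change: 133.8454 − 89.2302 = 44.6151.

Δx_1* = 44.6151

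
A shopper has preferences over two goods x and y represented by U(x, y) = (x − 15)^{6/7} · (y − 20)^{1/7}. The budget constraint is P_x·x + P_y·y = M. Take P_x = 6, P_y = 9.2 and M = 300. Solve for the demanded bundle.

x* = 18.7143, y* = 20.4037

Substituting into the budget: x* = 15 + 6/7·(M − 15·P_x − 20·P_y)/P_x, and y* = 20 + 1/7·(…)/P_y.
Discretionary income = 300 − 15·6 − 20·9.2 = 26; x* = 15 + 6/7·26/6 = 18.7143; y* = 20 + 1/7·26/9.2 = 20.4037.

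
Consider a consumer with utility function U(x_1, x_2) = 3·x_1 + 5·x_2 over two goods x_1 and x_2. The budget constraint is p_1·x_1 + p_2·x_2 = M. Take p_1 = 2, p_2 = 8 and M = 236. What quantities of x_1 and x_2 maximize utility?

x_1* = 118, x_2* = 0

Perfect substitutes: compare marginal utility per dollar. 3/p_1 vs 5/p_2 → 1.5 vs 0.625.
x_1 gives more utility per dollar, so spend all income on x_1: x_1* = M/p_1, x_2* = 0.
Numerically: x_1* = 118, x_2* = 0.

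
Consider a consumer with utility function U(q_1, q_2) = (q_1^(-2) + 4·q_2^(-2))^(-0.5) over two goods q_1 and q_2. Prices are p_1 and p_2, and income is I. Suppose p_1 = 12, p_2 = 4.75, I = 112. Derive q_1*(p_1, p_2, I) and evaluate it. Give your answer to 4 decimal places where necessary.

MRS = MU_q_1/MU_q_2 = (1/4)·(q_2/q_1)^(3). Set equal to p_1/p_2.
Hence q_2/q_1 = (4·p_1/p_2)^(1/(3)), i.e. raised to the 1/3 power.
Substitute q_2 = (q_2/q_1)·q_1 into the budget: q_1* = I/(p_1 + p_2·(q_2/q_1)).
Numerically q_2/q_1 = 2.161968, so q_1* = 112/(12 + 4.75·2.161968) = 5.0293.

q_1* = 5.0293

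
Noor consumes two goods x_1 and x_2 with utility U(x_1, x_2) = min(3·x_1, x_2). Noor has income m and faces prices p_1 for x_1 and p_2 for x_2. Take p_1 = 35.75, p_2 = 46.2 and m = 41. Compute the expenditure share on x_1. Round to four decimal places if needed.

share on x_1 = 0.205

With perfect complements, no substitution: consume in ratio x_1:x_2 = 1:3.
Budget: p_1·x_1 + p_2·3·x_1 = m, so (p_1 + 3·p_2)·x_1 = m.
Demand: x_1*(p_1,p_2,m) = m/(p_1 + 3·p_2), x_2* = 3·m/(p_1 + 3·p_2).
Here 35.75 + 3·46.2 = 174.35, giving x_1* = 0.2352 and x_2* = 0.7055.
Expenditure on x_1: 35.75·0.2352 = 8.4069; share = 0.205.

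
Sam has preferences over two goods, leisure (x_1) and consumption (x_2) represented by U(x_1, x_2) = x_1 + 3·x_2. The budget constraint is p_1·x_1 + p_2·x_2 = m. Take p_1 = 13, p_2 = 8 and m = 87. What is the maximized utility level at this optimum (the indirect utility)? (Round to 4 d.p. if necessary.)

V = 32.625

Perfect substitutes: compare marginal utility per dollar. 1/p_1 vs 3/p_2 → 0.0769 vs 0.375.
x_2 gives more utility per dollar, so spend all income on x_2: x_2* = m/p_2, x_1* = 0.
Numerically: x_1* = 0, x_2* = 10.875.
Utility at the optimum: U(0, 10.875) = 32.625.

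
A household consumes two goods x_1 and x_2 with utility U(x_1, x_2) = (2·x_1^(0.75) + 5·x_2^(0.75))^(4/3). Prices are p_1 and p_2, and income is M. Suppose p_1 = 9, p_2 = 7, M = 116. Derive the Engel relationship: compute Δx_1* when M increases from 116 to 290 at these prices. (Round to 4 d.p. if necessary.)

From the CES first-order condition, (2/5)·(x_2/x_1)^(0.25) = p_1/p_2.
Solve for the ratio: x_2/x_1 = [(5/2)·p_1/p_2]^(4).
Substitute x_2 = (x_2/x_1)·x_1 into the budget: x_1* = M/(p_1 + p_2·(x_2/x_1)).
Numerically x_2/x_1 = 106.742633, so x_1* = 116/(9 + 7·106.742633) = 0.1534.
At M' = 290: x_1* = 0.3835. Change: 0.3835 − 0.1534 = 0.2301.

Δx_1* = 0.2301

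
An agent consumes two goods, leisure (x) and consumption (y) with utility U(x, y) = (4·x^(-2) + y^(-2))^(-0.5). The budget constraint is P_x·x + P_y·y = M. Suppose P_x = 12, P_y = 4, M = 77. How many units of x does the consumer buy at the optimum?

MRS = MU_x/MU_y = 4·(y/x)^(3). Set equal to P_x/P_y.
Solve for the ratio: y/x = [(1/4)·P_x/P_y]^(1/3).
Substitute y = (y/x)·x into the budget: x* = M/(P_x + P_y·(y/x)).
Numerically y/x = 0.90856, so x* = 77/(12 + 4·0.90856) = 4.9251.

x* = 4.9251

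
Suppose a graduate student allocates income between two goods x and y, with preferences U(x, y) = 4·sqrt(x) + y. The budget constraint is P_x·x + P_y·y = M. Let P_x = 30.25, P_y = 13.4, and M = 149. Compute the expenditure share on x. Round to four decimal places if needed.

share on x = 0.1594

Utility is quasi-linear in y; the FOC for x is 2/√x = P_x/P_y.
Solve: √x = 2·P_y/P_x, so x*(P_x,P_y) = (2·P_y/P_x)², and y* = (M − P_x·x*)/P_y.
Plugging in: x* = (2·13.4/30.25)² = 0.7849, y* = 9.3475.
Expenditure on x: 30.25·0.7849 = 23.7435; share = 0.1594.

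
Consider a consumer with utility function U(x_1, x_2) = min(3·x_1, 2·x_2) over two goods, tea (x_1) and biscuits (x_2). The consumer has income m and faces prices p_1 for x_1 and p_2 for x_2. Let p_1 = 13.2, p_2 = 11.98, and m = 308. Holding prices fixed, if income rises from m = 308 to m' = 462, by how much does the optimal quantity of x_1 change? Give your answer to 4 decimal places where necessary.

Δx_1* = 4.9406

Leontief preferences: the optimum is at the kink where x_1/2 = x_2/3, i.e. x_2 = (3/2)·x_1.
Budget: p_1·x_1 + p_2·(3/2)·x_1 = m, so (2·p_1 + 3·p_2)·x_1 = 2·m.
Demand: x_1*(p_1,p_2,m) = 2·m/(2·p_1 + 3·p_2), x_2* = 3·m/(2·p_1 + 3·p_2).
Here 2·13.2 + 3·11.98 = 62.34, giving x_1* = 9.8813.
At m' = 462: x_1* = 14.8219. Change: 14.8219 − 9.8813 = 4.9406.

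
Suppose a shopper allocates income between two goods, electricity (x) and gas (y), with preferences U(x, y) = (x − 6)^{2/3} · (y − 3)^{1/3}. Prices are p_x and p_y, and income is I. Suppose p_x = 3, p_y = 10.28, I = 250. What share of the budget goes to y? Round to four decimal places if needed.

share on y = 0.3916

Let x' = x−6, y' = y−3. MRS = 2·y'/x' = p_x/p_y.
After buying the subsistence bundle (6, 3), a share 2/3 of the remaining income goes to x: x* = 6 + 2/3·(I − 6p_x − 3p_y)/p_x.
Discretionary income = 250 − 6·3 − 3·10.28 = 201.16; x* = 6 + 2/3·201.16/3 = 50.7022; y* = 3 + 1/3·201.16/10.28 = 9.5227.
Expenditure on y: 10.28·9.5227 = 97.8933; share = 0.3916.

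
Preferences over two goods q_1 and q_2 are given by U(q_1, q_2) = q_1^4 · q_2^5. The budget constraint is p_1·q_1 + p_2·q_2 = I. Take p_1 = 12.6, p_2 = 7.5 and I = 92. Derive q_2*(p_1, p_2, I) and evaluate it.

MU_q_1/MU_q_2 = (4·q_2)/(5·q_1); tangency sets this equal to p_1/p_2.
So 4·p_2·q_2 = 5·p_1·q_1; combined with the budget, a share 4/9 of income goes to q_1.
Demand: q_1*(p_1,p_2,I) = 4/9·I/p_1 and q_2* = 5/9·I/p_2.
At p_1=12.6, p_2=7.5, I=92: q_2* = 5/9·92/7.5 = 6.8148.

q_2* = 6.8148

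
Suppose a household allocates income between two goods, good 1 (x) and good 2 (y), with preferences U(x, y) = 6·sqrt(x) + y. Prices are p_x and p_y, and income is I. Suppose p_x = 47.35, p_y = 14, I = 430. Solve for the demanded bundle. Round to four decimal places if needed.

Plugging in: x* = (3·14/47.35)² = 0.7868, y* = 28.0533.

x* = 0.7868, y* = 28.0533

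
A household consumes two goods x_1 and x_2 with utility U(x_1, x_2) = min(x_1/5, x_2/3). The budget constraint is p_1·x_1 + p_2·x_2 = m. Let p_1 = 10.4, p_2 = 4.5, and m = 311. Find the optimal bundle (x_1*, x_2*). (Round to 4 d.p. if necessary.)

Leontief preferences: the optimum is at the kink where x_1/5 = x_2/3, i.e. x_2 = (3/5)·x_1.
Budget: p_1·x_1 + p_2·(3/5)·x_1 = m, so (5·p_1 + 3·p_2)·x_1 = 5·m.
Demand: x_1*(p_1,p_2,m) = 5·m/(5·p_1 + 3·p_2), x_2* = 3·m/(5·p_1 + 3·p_2).
Here 5·10.4 + 3·4.5 = 65.5, giving x_1* = 23.7405 and x_2* = 14.2443.

x_1* = 23.7405, x_2* = 14.2443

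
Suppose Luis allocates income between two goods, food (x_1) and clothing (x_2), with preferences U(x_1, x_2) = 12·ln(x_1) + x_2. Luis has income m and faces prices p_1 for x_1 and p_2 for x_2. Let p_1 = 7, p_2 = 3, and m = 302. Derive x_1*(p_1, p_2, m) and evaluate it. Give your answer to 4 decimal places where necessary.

x_1* = 5.1429

MU_x_1 = 12/x_1, MU_x_2 = 1. Tangency: 12/x_1 = p_1/p_2.
So x_1*(p_1,p_2) = 12·p_2/p_1, independent of income; and x_2* = (m − 12·p_2)/p_2.
At the given prices: x_1* = 12·3/7 = 5.1429.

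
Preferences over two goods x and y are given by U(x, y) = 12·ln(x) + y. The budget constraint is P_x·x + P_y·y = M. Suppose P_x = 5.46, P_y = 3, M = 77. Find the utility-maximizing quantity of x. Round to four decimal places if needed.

Set MRS = P_x/P_y: (12/x)/1 = P_x/P_y.
So x*(P_x,P_y) = 12·P_y/P_x, independent of income; and y* = (M − 12·P_y)/P_y.
At the given prices: x* = 12·3/5.46 = 6.5934.

x* = 6.5934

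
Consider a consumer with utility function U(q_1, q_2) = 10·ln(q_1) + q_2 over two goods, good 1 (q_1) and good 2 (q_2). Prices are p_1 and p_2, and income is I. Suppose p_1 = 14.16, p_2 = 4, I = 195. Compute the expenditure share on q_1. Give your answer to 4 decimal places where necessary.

Set MRS = p_1/p_2: (10/q_1)/1 = p_1/p_2.
So q_1*(p_1,p_2) = 10·p_2/p_1, independent of income; and q_2* = (I − 10·p_2)/p_2.
At the given prices: q_1* = 10·4/14.16 = 2.8249, and q_2* = 38.75.
Expenditure on q_1: 14.16·2.8249 = 40; share = 0.2051.

share on q_1 = 0.2051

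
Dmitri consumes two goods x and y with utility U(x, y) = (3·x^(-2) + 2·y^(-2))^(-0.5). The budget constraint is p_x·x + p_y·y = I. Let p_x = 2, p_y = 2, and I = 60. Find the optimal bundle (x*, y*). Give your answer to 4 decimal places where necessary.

MRS = MU_x/MU_y = (3/2)·(y/x)^(3). Set equal to p_x/p_y.
Solve for the ratio: y/x = [(2/3)·p_x/p_y]^(1/3).
With the ratio pinned down, the budget gives x* = I/(p_x + p_y·(y/x)) and y* = (y/x)·x*.
Numerically y/x = 0.87358, so x* = 60/(2 + 2·0.87358) = 16.0121 and y* = 0.87358·16.0121 = 13.9879.

x* = 16.0121, y* = 13.9879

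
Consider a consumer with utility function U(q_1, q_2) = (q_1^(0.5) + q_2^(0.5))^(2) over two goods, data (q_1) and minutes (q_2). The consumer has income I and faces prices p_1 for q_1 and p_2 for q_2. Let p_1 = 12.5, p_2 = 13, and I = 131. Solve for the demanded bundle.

q_1* = 5.3427, q_2* = 4.9397

From the CES first-order condition, (q_2/q_1)^(0.5) = p_1/p_2.
Hence q_2/q_1 = (p_1/p_2)^(1/(0.5)), i.e. raised to the 2 power.
With the ratio pinned down, the budget gives q_1* = I/(p_1 + p_2·(q_2/q_1)) and q_2* = (q_2/q_1)·q_1*.
Numerically q_2/q_1 = 0.924556, so q_1* = 131/(12.5 + 13·0.924556) = 5.3427 and q_2* = 0.924556·5.3427 = 4.9397.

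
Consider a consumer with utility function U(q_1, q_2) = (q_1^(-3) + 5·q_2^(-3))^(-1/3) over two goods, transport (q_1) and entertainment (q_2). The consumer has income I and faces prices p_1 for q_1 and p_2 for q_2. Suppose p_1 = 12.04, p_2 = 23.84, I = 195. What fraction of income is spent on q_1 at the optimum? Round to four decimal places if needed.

MU_q_1 ∝ q_1^(-4), MU_q_2 ∝ 5·q_2^(-4), so MRS = (1/5)·(q_2/q_1)^(4) = p_1/p_2.
Hence q_2/q_1 = (5·p_1/p_2)^(1/(4)), i.e. raised to the 0.25 power.
Substitute q_2 = (q_2/q_1)·q_1 into the budget: q_1* = I/(p_1 + p_2·(q_2/q_1)).
Numerically q_2/q_1 = 1.260586, so q_1* = 195/(12.04 + 23.84·1.260586) = 4.6327 and q_2* = 1.260586·4.6327 = 5.8399.
Expenditure on q_1: 12.04·4.6327 = 55.7773; share = 0.286.

share on q_1 = 0.286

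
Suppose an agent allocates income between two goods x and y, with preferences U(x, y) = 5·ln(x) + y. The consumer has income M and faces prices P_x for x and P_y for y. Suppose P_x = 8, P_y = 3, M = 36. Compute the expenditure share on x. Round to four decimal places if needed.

Set MRS = P_x/P_y: (5/x)/1 = P_x/P_y.
So x*(P_x,P_y) = 5·P_y/P_x, independent of income; and y* = (M − 5·P_y)/P_y.
At the given prices: x* = 5·3/8 = 1.875, and y* = 7.
Expenditure on x: 8·1.875 = 15; share = 0.4167.

share on x = 0.4167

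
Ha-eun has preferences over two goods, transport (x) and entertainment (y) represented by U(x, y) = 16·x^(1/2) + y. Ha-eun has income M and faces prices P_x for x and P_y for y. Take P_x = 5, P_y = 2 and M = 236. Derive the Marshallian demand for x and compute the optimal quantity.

x* = 10.24

Utility is quasi-linear in y; the FOC for x is 8/√x = P_x/P_y.
Solve: √x = 8·P_y/P_x, so x*(P_x,P_y) = (8·P_y/P_x)², and y* = (M − P_x·x*)/P_y.
Plugging in: x* = (8·2/5)² = 10.24.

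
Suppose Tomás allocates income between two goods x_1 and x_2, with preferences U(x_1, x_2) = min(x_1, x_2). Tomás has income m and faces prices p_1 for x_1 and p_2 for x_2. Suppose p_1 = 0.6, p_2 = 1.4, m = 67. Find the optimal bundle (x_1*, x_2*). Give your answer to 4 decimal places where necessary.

Here 0.6 + 1.4 = 2, giving x_1* = 33.5 and x_2* = 33.5.

x_1* = 33.5, x_2* = 33.5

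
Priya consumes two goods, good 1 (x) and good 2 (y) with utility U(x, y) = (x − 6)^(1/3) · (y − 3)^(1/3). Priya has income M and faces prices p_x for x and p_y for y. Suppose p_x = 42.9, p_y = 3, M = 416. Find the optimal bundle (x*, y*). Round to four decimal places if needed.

Let x' = x−6, y' = y−3. MRS = y'/x' = p_x/p_y.
After buying the subsistence bundle (6, 3), a share 0.5 of the remaining income goes to x: x* = 6 + 0.5·(M − 6p_x − 3p_y)/p_x.
Discretionary income = 416 − 6·42.9 − 3·3 = 149.6; x* = 6 + 0.5·149.6/42.9 = 7.7436; y* = 3 + 0.5·149.6/3 = 27.9333.

x* = 7.7436, y* = 27.9333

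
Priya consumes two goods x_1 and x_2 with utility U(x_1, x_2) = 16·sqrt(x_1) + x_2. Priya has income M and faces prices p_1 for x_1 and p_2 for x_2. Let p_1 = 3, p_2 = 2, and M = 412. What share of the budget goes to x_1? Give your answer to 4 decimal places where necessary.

share on x_1 = 0.2071

Set MRS = p_1/p_2: 8·x_1^(−1/2) = p_1/p_2.
Thus x_1* = (8·p_2/p_1)² — independent of M — with the rest of income spent on x_2.
Plugging in: x_1* = (8·2/3)² = 28.4444, x_2* = 163.3333.
Expenditure on x_1: 3·28.4444 = 85.3333; share = 0.2071.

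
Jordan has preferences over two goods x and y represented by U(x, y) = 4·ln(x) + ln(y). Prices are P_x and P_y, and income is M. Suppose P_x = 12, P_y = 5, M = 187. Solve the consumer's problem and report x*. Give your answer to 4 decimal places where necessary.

x* = 12.4667

Tangency: MRS = 4·y/x = P_x/P_y.
So 4·P_y·y = P_x·x; combined with the budget, a share 0.8 of income goes to x.
Demand: x*(P_x,P_y,M) = 0.8·M/P_x and y* = 0.2·M/P_y.
At P_x=12, P_y=5, M=187: x* = 0.8·187/12 = 12.4667.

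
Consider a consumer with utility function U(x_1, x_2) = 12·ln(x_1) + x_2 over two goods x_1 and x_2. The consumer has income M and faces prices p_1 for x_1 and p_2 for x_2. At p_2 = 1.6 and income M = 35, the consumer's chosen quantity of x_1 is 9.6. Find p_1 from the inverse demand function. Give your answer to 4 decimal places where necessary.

Set MRS = p_1/p_2: (12/x_1)/1 = p_1/p_2.
So x_1*(p_1,p_2) = 12·p_2/p_1, independent of income; and x_2* = (M − 12·p_2)/p_2.
Set x_1* = 9.6 in the demand function and solve for p_1: p_1 = 2.

p_1 = 2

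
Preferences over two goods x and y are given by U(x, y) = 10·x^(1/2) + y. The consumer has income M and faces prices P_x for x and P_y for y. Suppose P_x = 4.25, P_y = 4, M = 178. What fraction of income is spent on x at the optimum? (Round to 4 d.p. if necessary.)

MU_x = 5/√x, MU_y = 1. Tangency: 5/√x = P_x/P_y.
Solve: √x = 5·P_y/P_x, so x*(P_x,P_y) = (5·P_y/P_x)², and y* = (M − P_x·x*)/P_y.
Plugging in: x* = (5·4/4.25)² = 22.1453, y* = 20.9706.
Expenditure on x: 4.25·22.1453 = 94.1176; share = 0.5288.

share on x = 0.5288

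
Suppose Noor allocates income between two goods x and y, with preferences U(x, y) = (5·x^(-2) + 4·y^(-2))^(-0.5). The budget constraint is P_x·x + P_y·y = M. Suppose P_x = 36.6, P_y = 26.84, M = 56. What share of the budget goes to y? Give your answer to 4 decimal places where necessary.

share on y = 0.4302

MU_x ∝ 5·x^(-3), MU_y ∝ 4·y^(-3), so MRS = (5/4)·(y/x)^(3) = P_x/P_y.
Solve for the ratio: y/x = [(4/5)·P_x/P_y]^(1/3).
With the ratio pinned down, the budget gives x* = M/(P_x + P_y·(y/x)) and y* = (y/x)·x*.
Numerically y/x = 1.029428, so x* = 56/(36.6 + 26.84·1.029428) = 0.8719 and y* = 1.029428·0.8719 = 0.8975.
Expenditure on y: 26.84·0.8975 = 24.0896; share = 0.4302.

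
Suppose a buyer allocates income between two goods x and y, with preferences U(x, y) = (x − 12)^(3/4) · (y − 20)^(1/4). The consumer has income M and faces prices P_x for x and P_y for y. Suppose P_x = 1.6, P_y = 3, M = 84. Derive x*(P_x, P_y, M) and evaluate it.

x* = 14.25

MRS = 3·(y−20)/(x−12). Tangency with P_x/P_y gives y−20 = (1/3)·(P_x/P_y)·(x−12).
After buying the subsistence bundle (12, 20), a share 0.75 of the remaining income goes to x: x* = 12 + 0.75·(M − 12P_x − 20P_y)/P_x.
Discretionary income = 84 − 12·1.6 − 20·3 = 4.8; x* = 12 + 0.75·4.8/1.6 = 14.25.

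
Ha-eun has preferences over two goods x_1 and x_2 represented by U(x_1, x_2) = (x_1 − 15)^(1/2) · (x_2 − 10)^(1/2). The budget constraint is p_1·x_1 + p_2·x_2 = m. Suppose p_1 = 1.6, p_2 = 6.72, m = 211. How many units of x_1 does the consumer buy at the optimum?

x_1* = 52.4375

MRS = (x_2−10)/(x_1−15). Tangency with p_1/p_2 gives x_2−10 = (p_1/p_2)·(x_1−15).
After buying the subsistence bundle (15, 10), a share 0.5 of the remaining income goes to x_1: x_1* = 15 + 0.5·(m − 15p_1 − 10p_2)/p_1.
Discretionary income = 211 − 15·1.6 − 10·6.72 = 119.8; x_1* = 15 + 0.5·119.8/1.6 = 52.4375.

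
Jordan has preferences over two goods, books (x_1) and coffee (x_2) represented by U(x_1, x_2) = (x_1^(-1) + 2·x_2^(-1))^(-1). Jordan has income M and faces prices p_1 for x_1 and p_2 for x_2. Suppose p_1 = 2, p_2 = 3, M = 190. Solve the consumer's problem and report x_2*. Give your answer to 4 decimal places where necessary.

x_2* = 40.1517

From the CES first-order condition, (1/2)·(x_2/x_1)^(2) = p_1/p_2.
Solve for the ratio: x_2/x_1 = [2·p_1/p_2]^(0.5).
With the ratio pinned down, the budget gives x_1* = M/(p_1 + p_2·(x_2/x_1)) and x_2* = (x_2/x_1)·x_1*.
Numerically x_2/x_1 = 1.154701, so x_1* = 190/(2 + 3·1.154701) = 34.7724 and x_2* = 1.154701·34.7724 = 40.1517.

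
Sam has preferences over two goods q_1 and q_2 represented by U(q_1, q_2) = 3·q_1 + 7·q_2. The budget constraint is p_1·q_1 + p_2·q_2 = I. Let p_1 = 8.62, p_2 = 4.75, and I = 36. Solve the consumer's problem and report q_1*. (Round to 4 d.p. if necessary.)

Perfect substitutes: compare marginal utility per dollar. 3/p_1 vs 7/p_2 → 0.348 vs 1.4737.
q_2 gives more utility per dollar, so spend all income on q_2: q_2* = I/p_2, q_1* = 0.
Numerically: q_1* = 0, q_2* = 7.5789.

q_1* = 0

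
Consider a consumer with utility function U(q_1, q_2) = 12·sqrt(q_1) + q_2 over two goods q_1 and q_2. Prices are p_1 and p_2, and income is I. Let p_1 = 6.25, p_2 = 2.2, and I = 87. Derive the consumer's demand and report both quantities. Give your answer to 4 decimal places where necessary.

q_1* = 4.4605, q_2* = 26.8735

Set MRS = p_1/p_2: 6·q_1^(−1/2) = p_1/p_2.
Solve: √q_1 = 6·p_2/p_1, so q_1*(p_1,p_2) = (6·p_2/p_1)², and q_2* = (I − p_1·q_1*)/p_2.
Plugging in: q_1* = (6·2.2/6.25)² = 4.4605, q_2* = 26.8735.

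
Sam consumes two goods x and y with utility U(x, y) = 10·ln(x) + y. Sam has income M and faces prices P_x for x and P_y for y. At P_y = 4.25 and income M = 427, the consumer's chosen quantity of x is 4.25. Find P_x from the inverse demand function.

P_x = 10

Set MRS = P_x/P_y: (10/x)/1 = P_x/P_y.
So x*(P_x,P_y) = 10·P_y/P_x, independent of income; and y* = (M − 10·P_y)/P_y.
Set x* = 4.25 in the demand function and solve for P_x: P_x = 10.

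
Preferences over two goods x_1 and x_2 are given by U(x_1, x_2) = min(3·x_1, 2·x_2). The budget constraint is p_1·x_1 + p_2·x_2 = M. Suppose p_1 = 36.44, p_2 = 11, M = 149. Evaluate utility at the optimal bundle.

V = 8.4435

With perfect complements, no substitution: consume in ratio x_1:x_2 = 2:3.
Budget: p_1·x_1 + p_2·(3/2)·x_1 = M, so (2·p_1 + 3·p_2)·x_1 = 2·M.
Demand: x_1*(p_1,p_2,M) = 2·M/(2·p_1 + 3·p_2), x_2* = 3·M/(2·p_1 + 3·p_2).
Here 2·36.44 + 3·11 = 105.88, giving x_1* = 2.8145 and x_2* = 4.2218.
Utility at the optimum: U(2.8145, 4.2218) = 8.4435.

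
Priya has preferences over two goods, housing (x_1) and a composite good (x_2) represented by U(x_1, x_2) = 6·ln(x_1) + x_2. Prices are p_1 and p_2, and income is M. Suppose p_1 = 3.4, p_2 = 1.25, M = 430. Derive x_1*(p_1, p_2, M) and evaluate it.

Set MRS = p_1/p_2: (6/x_1)/1 = p_1/p_2.
So x_1*(p_1,p_2) = 6·p_2/p_1, independent of income; and x_2* = (M − 6·p_2)/p_2.
At the given prices: x_1* = 6·1.25/3.4 = 2.2059.

x_1* = 2.2059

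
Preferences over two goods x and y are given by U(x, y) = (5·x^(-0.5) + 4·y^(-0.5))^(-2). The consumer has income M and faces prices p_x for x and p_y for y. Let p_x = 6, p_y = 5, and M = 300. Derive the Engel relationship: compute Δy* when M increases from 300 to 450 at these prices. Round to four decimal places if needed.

Δy* = 13.4342

MU_x ∝ 5·x^(-1.5), MU_y ∝ 4·y^(-1.5), so MRS = (5/4)·(y/x)^(1.5) = p_x/p_y.
Solve for the ratio: y/x = [(4/5)·p_x/p_y]^(2/3).
Substitute y = (y/x)·x into the budget: x* = M/(p_x + p_y·(y/x)).
Numerically y/x = 0.973152, so x* = 300/(6 + 5·0.973152) = 27.6097 and y* = 0.973152·27.6097 = 26.8684.
At M' = 450: y* = 40.3026. Change: 40.3026 − 26.8684 = 13.4342.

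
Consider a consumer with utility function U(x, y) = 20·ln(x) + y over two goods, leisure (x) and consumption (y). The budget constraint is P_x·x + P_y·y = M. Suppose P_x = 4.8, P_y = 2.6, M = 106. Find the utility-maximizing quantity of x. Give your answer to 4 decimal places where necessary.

x* = 10.8333

MU_x = 20/x, MU_y = 1. Tangency: 20/x = P_x/P_y.
So x*(P_x,P_y) = 20·P_y/P_x, independent of income; and y* = (M − 20·P_y)/P_y.
At the given prices: x* = 20·2.6/4.8 = 10.8333.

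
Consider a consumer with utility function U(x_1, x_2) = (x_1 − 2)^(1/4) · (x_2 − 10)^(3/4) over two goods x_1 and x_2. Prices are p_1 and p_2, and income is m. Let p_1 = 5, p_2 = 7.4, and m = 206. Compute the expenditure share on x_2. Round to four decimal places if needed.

MRS = (1/3)·(x_2−10)/(x_1−2). Tangency with p_1/p_2 gives x_2−10 = 3·(p_1/p_2)·(x_1−2).
Substituting into the budget: x_1* = 2 + 0.25·(m − 2·p_1 − 10·p_2)/p_1, and x_2* = 10 + 0.75·(…)/p_2.
Discretionary income = 206 − 2·5 − 10·7.4 = 122; x_1* = 2 + 0.25·122/5 = 8.1; x_2* = 10 + 0.75·122/7.4 = 22.3649.
Expenditure on x_2: 7.4·22.3649 = 165.5; share = 0.8034.

share on x_2 = 0.8034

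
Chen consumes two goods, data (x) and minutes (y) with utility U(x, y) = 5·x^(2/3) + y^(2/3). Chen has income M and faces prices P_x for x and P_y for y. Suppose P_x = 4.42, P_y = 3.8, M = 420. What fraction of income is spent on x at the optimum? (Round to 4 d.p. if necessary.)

share on x = 0.9893

MU_x ∝ 5·x^(-1/3), MU_y ∝ y^(-1/3), so MRS = 5·(y/x)^(1/3) = P_x/P_y.
Hence y/x = ((1/5)·P_x/P_y)^(1/(1/3)), i.e. raised to the 3 power.
Substitute y = (y/x)·x into the budget: x* = M/(P_x + P_y·(y/x)).
Numerically y/x = 0.012589, so x* = 420/(4.42 + 3.8·0.012589) = 94.0052 and y* = 0.012589·94.0052 = 1.1835.
Expenditure on x: 4.42·94.0052 = 415.5028; share = 0.9893.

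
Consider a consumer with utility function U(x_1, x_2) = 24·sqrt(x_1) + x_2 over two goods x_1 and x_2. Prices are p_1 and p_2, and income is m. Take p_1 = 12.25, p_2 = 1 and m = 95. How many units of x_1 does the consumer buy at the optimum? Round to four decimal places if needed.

x_1* = 0.9596

Set MRS = p_1/p_2: 12·x_1^(−1/2) = p_1/p_2.
Thus x_1* = (12·p_2/p_1)² — independent of m — with the rest of income spent on x_2.
Plugging in: x_1* = (12·1/12.25)² = 0.9596.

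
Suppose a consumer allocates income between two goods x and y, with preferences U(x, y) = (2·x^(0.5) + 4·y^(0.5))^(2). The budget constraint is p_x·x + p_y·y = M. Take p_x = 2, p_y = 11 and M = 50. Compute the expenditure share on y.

share on y = 0.4211

With the ratio pinned down, the budget gives x* = M/(p_x + p_y·(y/x)) and y* = (y/x)·x*.
Numerically y/x = 0.132231, so x* = 50/(2 + 11·0.132231) = 14.4737 and y* = 0.132231·14.4737 = 1.9139.
Expenditure on y: 11·1.9139 = 21.0526; share = 0.4211.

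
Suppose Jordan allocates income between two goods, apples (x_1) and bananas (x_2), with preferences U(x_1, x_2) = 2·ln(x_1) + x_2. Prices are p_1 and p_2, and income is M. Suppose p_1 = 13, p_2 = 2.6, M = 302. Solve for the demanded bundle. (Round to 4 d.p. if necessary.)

Set MRS = p_1/p_2: (2/x_1)/1 = p_1/p_2.
So x_1*(p_1,p_2) = 2·p_2/p_1, independent of income; and x_2* = (M − 2·p_2)/p_2.
At the given prices: x_1* = 2·2.6/13 = 0.4, and x_2* = 114.1538.

x_1* = 0.4, x_2* = 114.1538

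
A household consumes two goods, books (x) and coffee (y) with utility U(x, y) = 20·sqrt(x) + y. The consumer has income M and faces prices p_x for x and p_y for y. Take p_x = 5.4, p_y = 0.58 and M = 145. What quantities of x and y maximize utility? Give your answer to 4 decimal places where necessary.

Thus x* = (10·p_y/p_x)² — independent of M — with the rest of income spent on y.
Plugging in: x* = (10·0.58/5.4)² = 1.1536, y* = 239.2593.

x* = 1.1536, y* = 239.2593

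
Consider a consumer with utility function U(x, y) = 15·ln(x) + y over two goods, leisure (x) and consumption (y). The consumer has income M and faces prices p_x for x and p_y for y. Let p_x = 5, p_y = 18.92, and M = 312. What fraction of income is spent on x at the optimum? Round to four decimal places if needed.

So x*(p_x,p_y) = 15·p_y/p_x, independent of income; and y* = (M − 15·p_y)/p_y.
At the given prices: x* = 15·18.92/5 = 56.76, and y* = 1.4905.
Expenditure on x: 5·56.76 = 283.8; share = 0.9096.

share on x = 0.9096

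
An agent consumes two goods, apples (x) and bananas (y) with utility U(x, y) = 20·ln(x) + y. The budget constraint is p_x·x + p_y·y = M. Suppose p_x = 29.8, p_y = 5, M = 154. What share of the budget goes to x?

MU_x = 20/x, MU_y = 1. Tangency: 20/x = p_x/p_y.
So x*(p_x,p_y) = 20·p_y/p_x, independent of income; and y* = (M − 20·p_y)/p_y.
At the given prices: x* = 20·5/29.8 = 3.3557, and y* = 10.8.
Expenditure on x: 29.8·3.3557 = 100; share = 0.6494.

share on x = 0.6494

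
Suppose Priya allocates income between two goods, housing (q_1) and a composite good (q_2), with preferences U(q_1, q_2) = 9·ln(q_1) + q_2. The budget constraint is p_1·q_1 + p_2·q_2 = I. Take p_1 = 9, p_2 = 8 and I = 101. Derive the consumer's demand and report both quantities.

q_1* = 8, q_2* = 3.625

MU_q_1 = 9/q_1, MU_q_2 = 1. Tangency: 9/q_1 = p_1/p_2.
So q_1*(p_1,p_2) = 9·p_2/p_1, independent of income; and q_2* = (I − 9·p_2)/p_2.
At the given prices: q_1* = 9·8/9 = 8, and q_2* = 3.625.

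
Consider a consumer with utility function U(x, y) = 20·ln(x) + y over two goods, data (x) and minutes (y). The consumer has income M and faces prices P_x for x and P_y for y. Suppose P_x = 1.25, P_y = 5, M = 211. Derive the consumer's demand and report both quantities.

MU_x = 20/x, MU_y = 1. Tangency: 20/x = P_x/P_y.
So x*(P_x,P_y) = 20·P_y/P_x, independent of income; and y* = (M − 20·P_y)/P_y.
At the given prices: x* = 20·5/1.25 = 80, and y* = 22.2.

x* = 80, y* = 22.2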